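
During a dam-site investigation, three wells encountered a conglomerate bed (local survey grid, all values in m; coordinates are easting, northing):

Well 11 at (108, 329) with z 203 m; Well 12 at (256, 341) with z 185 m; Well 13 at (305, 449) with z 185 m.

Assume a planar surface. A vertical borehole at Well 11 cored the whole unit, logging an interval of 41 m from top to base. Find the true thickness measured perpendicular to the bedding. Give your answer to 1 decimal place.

40.6 m

Two edge vectors: Well 11→Well 12 = (148, 12, -18), Well 11→Well 13 = (197, 120, -18).
Normal n = (Well 11→Well 12) × (Well 11→Well 13) = (1944, -882, 15396).
So ∂z/∂easting = −n_x/n_z = −0.12627 and ∂z/∂northing = −n_y/n_z = 0.05729.
|∇z| = √(a²+b²) = 0.13865, so dip δ = arctan(0.13865) = 7.89°.
True thickness = vertical thickness × cos δ = 41 × cos 7.89° = 40.6 m.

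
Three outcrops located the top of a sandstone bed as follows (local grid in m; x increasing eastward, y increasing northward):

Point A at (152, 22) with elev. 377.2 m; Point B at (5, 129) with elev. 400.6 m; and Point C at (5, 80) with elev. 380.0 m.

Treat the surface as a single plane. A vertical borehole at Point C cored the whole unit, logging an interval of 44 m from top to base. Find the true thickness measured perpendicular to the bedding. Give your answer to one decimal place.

40.2 m

Let the plane be z = a·x + b·y + c.
Point B−Point A: −147a + 107b = 23.4;  Point C−Point A: −147a + 58b = 2.8.
Solving gives a = 0.14683, b = 0.42041.
|∇z| = √(a²+b²) = 0.44531, so dip δ = arctan(0.44531) = 24.00°.
True thickness = vertical thickness × cos δ = 44 × cos 24.00° = 40.2 m.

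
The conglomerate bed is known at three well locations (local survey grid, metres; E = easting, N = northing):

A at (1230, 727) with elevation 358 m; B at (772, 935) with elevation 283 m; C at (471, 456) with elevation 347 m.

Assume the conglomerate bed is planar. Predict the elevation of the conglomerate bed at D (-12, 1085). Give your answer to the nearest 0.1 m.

Let the plane be z = a·E + b·N + c.
B−A: −458a + 208b = −75;  C−A: −759a − 271b = −11.
Solving gives a = 0.080191, b = −0.184003.
Then c = 358 − a·1230 − b·727 = 393.14.
At (-12, 1085): z = −1.0 − 199.6 + 393.14 = 192.5 m.

192.5 m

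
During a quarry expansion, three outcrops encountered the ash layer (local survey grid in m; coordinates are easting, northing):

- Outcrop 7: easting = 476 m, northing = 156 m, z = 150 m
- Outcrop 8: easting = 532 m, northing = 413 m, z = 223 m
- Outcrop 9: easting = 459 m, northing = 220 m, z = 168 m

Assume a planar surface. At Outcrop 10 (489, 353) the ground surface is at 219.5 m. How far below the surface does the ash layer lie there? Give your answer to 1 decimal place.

13.7 m

Let the plane be z = a·easting + b·northing + c.
Outcrop 8−Outcrop 7: 56a + 257b = 73;  Outcrop 9−Outcrop 7: −17a + 64b = 18.
Solving gives a = 0.00578, b = 0.28279.
Then c = 150 − a·476 − b·156 = 103.13.
At (489, 353): z_contact = 2.83 + 99.82 + 103.13 = 205.78 m.
Depth below ground = 219.5 − 205.78 = 13.7 m.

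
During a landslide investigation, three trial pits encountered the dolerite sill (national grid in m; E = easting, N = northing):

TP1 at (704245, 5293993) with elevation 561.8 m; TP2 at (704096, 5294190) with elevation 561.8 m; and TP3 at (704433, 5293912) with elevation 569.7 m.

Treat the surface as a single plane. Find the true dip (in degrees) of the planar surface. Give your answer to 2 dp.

Two edge vectors: TP1→TP2 = (-149, 197, 0), TP1→TP3 = (188, -81, 7.9).
Normal n = (TP1→TP2) × (TP1→TP3) = (1556.3, 1177.1, -24967).
So ∂z/∂E = −n_x/n_z = 0.06233 and ∂z/∂N = −n_y/n_z = 0.04715.
Gradient magnitude |∇z| = √(a² + b²) = √(0.00389 + 0.00222) = 0.07816.
True dip = arctan(0.07816) = 4.47°, dipping toward SW (azimuth ≈ 233°).

4.47°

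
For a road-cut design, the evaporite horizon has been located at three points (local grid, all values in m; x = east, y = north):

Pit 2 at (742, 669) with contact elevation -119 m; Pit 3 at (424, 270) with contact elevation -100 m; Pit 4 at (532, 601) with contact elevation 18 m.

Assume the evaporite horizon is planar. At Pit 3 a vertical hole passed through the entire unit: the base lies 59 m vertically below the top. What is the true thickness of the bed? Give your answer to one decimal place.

Two edge vectors: Pit 2→Pit 3 = (-318, -399, 19), Pit 2→Pit 4 = (-210, -68, 137).
Normal n = (Pit 2→Pit 3) × (Pit 2→Pit 4) = (-53371, 39576, -62166).
So ∂z/∂x = −n_x/n_z = −0.85852 and ∂z/∂y = −n_y/n_z = 0.63662.
|∇z| = √(a²+b²) = 1.06881, so dip δ = arctan(1.06881) = 46.90°.
True thickness = vertical thickness × cos δ = 59 × cos 46.90° = 40.3 m.

40.3 m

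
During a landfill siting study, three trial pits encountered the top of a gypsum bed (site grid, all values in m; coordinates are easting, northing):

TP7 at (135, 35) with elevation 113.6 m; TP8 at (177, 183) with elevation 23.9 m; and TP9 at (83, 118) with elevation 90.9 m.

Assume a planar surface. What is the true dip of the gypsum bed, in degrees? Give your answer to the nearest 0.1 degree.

31.8°

Let the plane be z = a·easting + b·northing + c.
TP8−TP7: 42a + 148b = −89.7;  TP9−TP7: −52a + 83b = −22.7.
Solving gives a = −0.36536, b = −0.50240.
Gradient magnitude |∇z| = √(a² + b²) = √(0.13349 + 0.25240) = 0.62120.
True dip = arctan(0.62120) = 31.8°, dipping toward NE (azimuth ≈ 036°).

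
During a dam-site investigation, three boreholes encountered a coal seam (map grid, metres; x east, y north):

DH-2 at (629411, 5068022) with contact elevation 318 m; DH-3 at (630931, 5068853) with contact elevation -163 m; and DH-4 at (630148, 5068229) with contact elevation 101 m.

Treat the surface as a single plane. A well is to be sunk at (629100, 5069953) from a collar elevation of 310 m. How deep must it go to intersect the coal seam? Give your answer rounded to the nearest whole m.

68 m

Let the plane be z = a·x + b·y + c.
DH-3−DH-2: 1520a + 831b = −481;  DH-4−DH-2: 737a + 207b = −217.
Solving gives a = −0.27118234, b = −0.08279523.
Then c = 318 − a·629411 − b·5068022 = 590611.21.
At (629100, 5069953): z_contact = −170600.8 − 419767.9 + 590611.21 = 242.5 m.
Depth below ground = 310 − 242.5 = 68 m.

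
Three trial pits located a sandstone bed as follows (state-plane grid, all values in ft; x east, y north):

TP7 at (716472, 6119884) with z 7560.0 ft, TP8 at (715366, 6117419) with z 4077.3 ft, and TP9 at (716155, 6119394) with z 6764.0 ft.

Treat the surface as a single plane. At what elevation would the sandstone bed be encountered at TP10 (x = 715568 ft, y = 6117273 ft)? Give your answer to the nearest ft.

Two edge vectors: TP7→TP8 = (-1106, -2465, -3482.7), TP7→TP9 = (-317, -490, -796).
Normal n = (TP7→TP8) × (TP7→TP9) = (255617, 223639.9, -239465).
So ∂z/∂x = −n_x/n_z = 1.06745036 and ∂z/∂y = −n_y/n_z = 0.93391477.
Intercept c from TP7: 7560 − 764798.29 − 5715450.05 = −6472688.34.
At (715568, 6117273): z = 763833.3 + 5713011.6 − 6472688.34 = 4156.6 ft.

4157 ft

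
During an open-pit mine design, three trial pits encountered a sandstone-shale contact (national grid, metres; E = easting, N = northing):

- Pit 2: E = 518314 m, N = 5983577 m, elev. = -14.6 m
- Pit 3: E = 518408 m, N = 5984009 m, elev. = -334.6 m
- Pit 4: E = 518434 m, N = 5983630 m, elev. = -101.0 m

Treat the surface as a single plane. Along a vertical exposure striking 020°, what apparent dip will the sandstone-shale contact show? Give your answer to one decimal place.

37.1°

Let the plane be z = a·E + b·N + c.
Pit 3−Pit 2: 94a + 432b = −320;  Pit 4−Pit 2: 120a + 53b = −86.4.
Solving gives a = −0.43461, b = −0.64617.
Unit vector along 020° is (sin 20°, cos 20°) = (0.3420, 0.9397).
Slope in that direction = a·(0.3420) + b·(0.9397) = −0.75585.
Apparent dip = arctan|0.75585| = 37.1° (true dip is 37.9°, so apparent ≤ true as expected).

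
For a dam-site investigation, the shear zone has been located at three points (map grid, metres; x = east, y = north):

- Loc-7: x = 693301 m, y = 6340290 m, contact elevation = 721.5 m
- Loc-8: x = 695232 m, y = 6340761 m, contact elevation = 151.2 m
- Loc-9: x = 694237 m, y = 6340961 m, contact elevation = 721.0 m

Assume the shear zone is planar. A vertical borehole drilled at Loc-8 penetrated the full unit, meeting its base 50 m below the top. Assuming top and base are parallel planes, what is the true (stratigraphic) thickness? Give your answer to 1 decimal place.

39.7 m

Two edge vectors: Loc-7→Loc-8 = (1931, 471, -570.3), Loc-7→Loc-9 = (936, 671, -0.5).
Normal n = (Loc-7→Loc-8) × (Loc-7→Loc-9) = (382435.8, -532835.3, 854845).
So ∂z/∂x = −n_x/n_z = −0.44737 and ∂z/∂y = −n_y/n_z = 0.62331.
|∇z| = √(a²+b²) = 0.76724, so dip δ = arctan(0.76724) = 37.50°.
True thickness = vertical thickness × cos δ = 50 × cos 37.50° = 39.7 m.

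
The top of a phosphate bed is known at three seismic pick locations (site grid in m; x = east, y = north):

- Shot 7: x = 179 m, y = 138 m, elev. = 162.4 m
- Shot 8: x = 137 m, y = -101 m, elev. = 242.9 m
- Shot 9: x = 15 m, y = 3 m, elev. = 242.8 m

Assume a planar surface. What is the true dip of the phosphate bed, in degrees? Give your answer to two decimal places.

Let the plane be z = a·x + b·y + c.
Shot 8−Shot 7: −42a − 239b = 80.5;  Shot 9−Shot 7: −164a − 135b = 80.4.
Solving gives a = −0.24900, b = −0.29306.
Gradient magnitude |∇z| = √(a² + b²) = √(0.06200 + 0.08589) = 0.38456.
True dip = arctan(0.38456) = 21.03°, dipping toward NE (azimuth ≈ 040°).

21.03°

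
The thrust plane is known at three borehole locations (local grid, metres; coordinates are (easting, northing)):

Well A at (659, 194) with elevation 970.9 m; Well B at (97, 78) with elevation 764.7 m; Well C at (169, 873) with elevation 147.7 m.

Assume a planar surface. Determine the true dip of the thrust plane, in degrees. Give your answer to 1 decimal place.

Two edge vectors: Well A→Well B = (-562, -116, -206.2), Well A→Well C = (-490, 679, -823.2).
Normal n = (Well A→Well B) × (Well A→Well C) = (235501, -361600.4, -438438).
So ∂z/∂E = −n_x/n_z = 0.53714 and ∂z/∂N = −n_y/n_z = −0.82475.
Gradient magnitude |∇z| = √(a² + b²) = √(0.28852 + 0.68021) = 0.98424.
True dip = arctan(0.98424) = 44.5°, dipping toward NNW (azimuth ≈ 327°).

44.5°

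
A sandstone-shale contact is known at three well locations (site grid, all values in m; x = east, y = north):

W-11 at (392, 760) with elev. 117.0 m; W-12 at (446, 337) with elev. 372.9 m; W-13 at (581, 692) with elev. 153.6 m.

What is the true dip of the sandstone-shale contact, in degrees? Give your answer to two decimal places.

Two edge vectors: W-11→W-12 = (54, -423, 255.9), W-11→W-13 = (189, -68, 36.6).
Normal n = (W-11→W-12) × (W-11→W-13) = (1919.4, 46388.7, 76275).
So ∂z/∂x = −n_x/n_z = −0.02516 and ∂z/∂y = −n_y/n_z = −0.60818.
Gradient magnitude |∇z| = √(a² + b²) = √(0.00063 + 0.36988) = 0.60870.
True dip = arctan(0.60870) = 31.33°, dipping toward N (azimuth ≈ 002°).

31.33°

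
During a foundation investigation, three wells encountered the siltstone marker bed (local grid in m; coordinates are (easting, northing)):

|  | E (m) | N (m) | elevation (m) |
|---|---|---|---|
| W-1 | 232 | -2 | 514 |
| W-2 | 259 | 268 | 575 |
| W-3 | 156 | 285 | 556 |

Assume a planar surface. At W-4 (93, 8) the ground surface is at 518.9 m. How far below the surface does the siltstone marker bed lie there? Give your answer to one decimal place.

Let the plane be z = a·E + b·N + c.
W-2−W-1: 27a + 270b = 61;  W-3−W-1: −76a + 287b = 42.
Solving gives a = 0.21815, b = 0.20411.
Then c = 514 − a·232 − b·-2 = 463.80.
At (93, 8): z_contact = 20.29 + 1.63 + 463.80 = 485.72 m.
Depth below ground = 518.9 − 485.72 = 33.2 m.

33.2 m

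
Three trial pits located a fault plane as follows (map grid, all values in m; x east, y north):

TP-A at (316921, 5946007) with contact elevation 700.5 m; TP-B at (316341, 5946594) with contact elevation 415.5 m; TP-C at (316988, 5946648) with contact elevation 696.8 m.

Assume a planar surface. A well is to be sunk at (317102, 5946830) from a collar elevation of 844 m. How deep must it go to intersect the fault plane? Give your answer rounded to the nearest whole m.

Let the plane be z = a·x + b·y + c.
TP-B−TP-A: −580a + 587b = −285;  TP-C−TP-A: 67a + 641b = −3.7.
Solving gives a = 0.43908817, b = −0.05166756.
Then c = 700.5 − a·316921 − b·5946007 = 168759.93.
At (317102, 5946830): z_contact = 139235.7 − 307258.2 + 168759.93 = 737.5 m.
Depth below ground = 844 − 737.5 = 107 m.

107 m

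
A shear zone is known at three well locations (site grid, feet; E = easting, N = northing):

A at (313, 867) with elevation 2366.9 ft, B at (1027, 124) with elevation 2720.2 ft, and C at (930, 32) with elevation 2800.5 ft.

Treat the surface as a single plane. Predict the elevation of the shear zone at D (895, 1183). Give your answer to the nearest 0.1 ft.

2042.0 ft

Two edge vectors: A→B = (714, -743, 353.3), A→C = (617, -835, 433.6).
Normal n = (A→B) × (A→C) = (-27159.3, -91604.3, -137759).
So ∂z/∂E = −n_x/n_z = −0.197151 and ∂z/∂N = −n_y/n_z = −0.664961.
Intercept c from A: 2366.9 + 61.71 + 576.52 = 3005.13.
At (895, 1183): z = −176.4 − 786.6 + 3005.13 = 2042.0 ft.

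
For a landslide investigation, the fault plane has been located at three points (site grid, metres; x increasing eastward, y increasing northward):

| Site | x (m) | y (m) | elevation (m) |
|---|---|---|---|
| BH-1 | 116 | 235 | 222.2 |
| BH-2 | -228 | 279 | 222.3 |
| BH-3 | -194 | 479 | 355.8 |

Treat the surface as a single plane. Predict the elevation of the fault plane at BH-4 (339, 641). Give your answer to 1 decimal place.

506.0 m

Let the plane be z = a·x + b·y + c.
BH-2−BH-1: −344a + 44b = 0.1;  BH-3−BH-1: −310a + 244b = 133.6.
Solving gives a = 0.08328, b = 0.65334.
Then c = 222.2 − a·116 − b·235 = 59.00.
At (339, 641): z = 28.2 + 418.8 + 59.00 = 506.0 m.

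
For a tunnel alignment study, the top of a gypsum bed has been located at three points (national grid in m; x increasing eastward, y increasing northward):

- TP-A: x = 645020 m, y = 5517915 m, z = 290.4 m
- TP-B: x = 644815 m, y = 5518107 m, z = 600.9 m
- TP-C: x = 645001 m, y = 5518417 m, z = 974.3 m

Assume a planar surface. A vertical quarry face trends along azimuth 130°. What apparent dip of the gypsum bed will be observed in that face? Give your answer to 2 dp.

Two edge vectors: TP-A→TP-B = (-205, 192, 310.5), TP-A→TP-C = (-19, 502, 683.9).
Normal n = (TP-A→TP-B) × (TP-A→TP-C) = (-24562.2, 134300, -99262).
So ∂z/∂x = −n_x/n_z = −0.24745 and ∂z/∂y = −n_y/n_z = 1.35299.
Unit vector along 130° is (sin 130°, cos 130°) = (0.7660, -0.6428).
Slope in that direction = a·(0.7660) + b·(-0.6428) = −1.05924.
Apparent dip = arctan|1.05924| = 46.65° (true dip is 54.0°, so apparent ≤ true as expected).

46.65°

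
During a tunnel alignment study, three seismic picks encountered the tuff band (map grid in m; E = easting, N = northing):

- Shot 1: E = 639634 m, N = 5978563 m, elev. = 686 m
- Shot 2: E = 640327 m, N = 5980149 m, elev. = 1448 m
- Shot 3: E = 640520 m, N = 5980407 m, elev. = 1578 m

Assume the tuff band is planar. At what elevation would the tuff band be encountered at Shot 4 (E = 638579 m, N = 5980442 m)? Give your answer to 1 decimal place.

Let the plane be z = a·E + b·N + c.
Shot 2−Shot 1: 693a + 1586b = 762;  Shot 3−Shot 1: 886a + 1844b = 892.
Solving gives a = 0.075284359, b = 0.447558600.
Then c = 686 − a·639634 − b·5978563 = −2723225.72.
At (638579, 5980442): z = 48075.0 + 2676598.2 − 2723225.72 = 1447.5 m.

1447.5 m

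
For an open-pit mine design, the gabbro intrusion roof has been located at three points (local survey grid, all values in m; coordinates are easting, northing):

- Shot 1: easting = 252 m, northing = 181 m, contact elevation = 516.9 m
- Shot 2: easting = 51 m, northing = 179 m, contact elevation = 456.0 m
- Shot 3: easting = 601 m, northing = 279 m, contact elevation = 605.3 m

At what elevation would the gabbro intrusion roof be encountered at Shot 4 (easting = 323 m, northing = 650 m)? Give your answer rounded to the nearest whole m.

Two edge vectors: Shot 1→Shot 2 = (-201, -2, -60.9), Shot 1→Shot 3 = (349, 98, 88.4).
Normal n = (Shot 1→Shot 2) × (Shot 1→Shot 3) = (5791.4, -3485.7, -19000).
So ∂z/∂easting = −n_x/n_z = 0.30481 and ∂z/∂northing = −n_y/n_z = −0.18346.
Intercept c from Shot 1: 516.9 − 76.81 + 33.21 = 473.29.
At (323, 650): z = 98.5 − 119.2 + 473.29 = 452.5 m.

452 m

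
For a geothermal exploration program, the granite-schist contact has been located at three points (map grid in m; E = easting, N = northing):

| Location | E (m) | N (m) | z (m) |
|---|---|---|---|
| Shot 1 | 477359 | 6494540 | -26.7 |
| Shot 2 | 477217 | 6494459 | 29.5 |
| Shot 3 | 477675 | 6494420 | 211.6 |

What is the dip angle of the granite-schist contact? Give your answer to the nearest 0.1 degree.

Let the plane be z = a·E + b·N + c.
Shot 2−Shot 1: −142a − 81b = 56.2;  Shot 3−Shot 1: 316a − 120b = 238.3.
Solving gives a = 0.29455, b = −1.21019.
Gradient magnitude |∇z| = √(a² + b²) = √(0.08676 + 1.46457) = 1.24552.
True dip = arctan(1.24552) = 51.2°, dipping toward NNW (azimuth ≈ 346°).

51.2°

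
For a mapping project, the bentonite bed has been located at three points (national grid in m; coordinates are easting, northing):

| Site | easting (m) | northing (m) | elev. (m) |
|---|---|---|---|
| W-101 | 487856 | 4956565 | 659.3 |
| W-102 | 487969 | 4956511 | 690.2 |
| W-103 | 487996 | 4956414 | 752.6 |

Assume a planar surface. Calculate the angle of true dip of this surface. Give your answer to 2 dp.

33.24°

Let the plane be z = a·easting + b·northing + c.
W-102−W-101: 113a − 54b = 30.9;  W-103−W-101: 140a − 151b = 93.3.
Solving gives a = −0.03918, b = −0.65420.
Gradient magnitude |∇z| = √(a² + b²) = √(0.00153 + 0.42798) = 0.65538.
True dip = arctan(0.65538) = 33.24°, dipping toward N (azimuth ≈ 003°).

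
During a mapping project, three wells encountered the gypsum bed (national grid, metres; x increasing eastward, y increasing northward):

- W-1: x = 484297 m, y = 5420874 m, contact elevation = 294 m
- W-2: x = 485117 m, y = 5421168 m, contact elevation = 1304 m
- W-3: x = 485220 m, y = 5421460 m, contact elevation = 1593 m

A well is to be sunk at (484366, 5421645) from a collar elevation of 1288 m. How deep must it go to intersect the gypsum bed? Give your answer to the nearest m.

Two edge vectors: W-1→W-2 = (820, 294, 1010), W-1→W-3 = (923, 586, 1299).
Normal n = (W-1→W-2) × (W-1→W-3) = (-209954, -132950, 209158).
So ∂z/∂x = −n_x/n_z = 1.00380574 and ∂z/∂y = −n_y/n_z = 0.63564387.
Intercept c from W-1: 294 − 486140.11 − 3445745.31 = −3931591.42.
At (484366, 5421645): z_contact = 486209.4 + 3446235.4 − 3931591.42 = 853.3 m.
Depth below ground = 1288 − 853.3 = 435 m.

435 m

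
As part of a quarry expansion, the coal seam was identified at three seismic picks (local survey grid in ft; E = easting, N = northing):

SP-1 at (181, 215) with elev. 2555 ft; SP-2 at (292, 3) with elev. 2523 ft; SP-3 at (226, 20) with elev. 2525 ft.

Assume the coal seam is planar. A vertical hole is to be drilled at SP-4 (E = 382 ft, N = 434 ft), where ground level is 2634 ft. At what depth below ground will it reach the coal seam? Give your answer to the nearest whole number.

43 ft

Two edge vectors: SP-1→SP-2 = (111, -212, -32), SP-1→SP-3 = (45, -195, -30).
Normal n = (SP-1→SP-2) × (SP-1→SP-3) = (120, 1890, -12105).
So ∂z/∂E = −n_x/n_z = 0.00991 and ∂z/∂N = −n_y/n_z = 0.15613.
Intercept c from SP-1: 2555 − 1.79 − 33.57 = 2519.64.
At (382, 434): z_contact = 3.8 + 67.8 + 2519.64 = 2591.2 ft.
Depth below ground = 2634 − 2591.2 = 43 ft.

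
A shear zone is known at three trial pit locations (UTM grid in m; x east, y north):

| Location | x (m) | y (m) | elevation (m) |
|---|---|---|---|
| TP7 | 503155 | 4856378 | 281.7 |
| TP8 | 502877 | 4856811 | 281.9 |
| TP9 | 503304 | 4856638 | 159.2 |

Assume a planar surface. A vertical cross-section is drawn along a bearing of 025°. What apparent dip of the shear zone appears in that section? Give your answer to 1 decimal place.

21.3°

Two edge vectors: TP7→TP8 = (-278, 433, 0.2), TP7→TP9 = (149, 260, -122.5).
Normal n = (TP7→TP8) × (TP7→TP9) = (-53094.5, -34025.2, -136797).
So ∂z/∂x = −n_x/n_z = −0.38813 and ∂z/∂y = −n_y/n_z = −0.24873.
Unit vector along 025° is (sin 25°, cos 25°) = (0.4226, 0.9063).
Slope in that direction = a·(0.4226) + b·(0.9063) = −0.38945.
Apparent dip = arctan|0.38945| = 21.3° (true dip is 24.7°, so apparent ≤ true as expected).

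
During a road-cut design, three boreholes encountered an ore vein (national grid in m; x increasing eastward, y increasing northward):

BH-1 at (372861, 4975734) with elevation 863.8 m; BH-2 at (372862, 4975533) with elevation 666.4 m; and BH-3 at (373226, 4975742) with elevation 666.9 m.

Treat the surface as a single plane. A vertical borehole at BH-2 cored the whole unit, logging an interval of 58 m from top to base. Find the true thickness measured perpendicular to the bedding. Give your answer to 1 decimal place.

38.5 m

Let the plane be z = a·x + b·y + c.
BH-2−BH-1: 1a − 201b = −197.4;  BH-3−BH-1: 365a + 8b = −196.9.
Solving gives a = −0.56092, b = 0.97930.
|∇z| = √(a²+b²) = 1.12856, so dip δ = arctan(1.12856) = 48.46°.
True thickness = vertical thickness × cos δ = 58 × cos 48.46° = 38.5 m.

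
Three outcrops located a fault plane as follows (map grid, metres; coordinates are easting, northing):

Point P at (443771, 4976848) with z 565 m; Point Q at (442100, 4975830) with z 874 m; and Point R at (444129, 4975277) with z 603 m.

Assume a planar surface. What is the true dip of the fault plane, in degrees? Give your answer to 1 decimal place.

9.1°

Two edge vectors: Point P→Point Q = (-1671, -1018, 309), Point P→Point R = (358, -1571, 38).
Normal n = (Point P→Point Q) × (Point P→Point R) = (446755, 174120, 2989585).
So ∂z/∂easting = −n_x/n_z = −0.14944 and ∂z/∂northing = −n_y/n_z = −0.05824.
Gradient magnitude |∇z| = √(a² + b²) = √(0.02233 + 0.00339) = 0.16039.
True dip = arctan(0.16039) = 9.1°, dipping toward ENE (azimuth ≈ 069°).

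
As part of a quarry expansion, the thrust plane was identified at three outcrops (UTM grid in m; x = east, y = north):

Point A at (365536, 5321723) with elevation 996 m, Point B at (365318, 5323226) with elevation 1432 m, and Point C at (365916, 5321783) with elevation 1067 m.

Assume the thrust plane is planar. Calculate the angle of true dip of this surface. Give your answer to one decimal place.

18.7°

Two edge vectors: Point A→Point B = (-218, 1503, 436), Point A→Point C = (380, 60, 71).
Normal n = (Point A→Point B) × (Point A→Point C) = (80553, 181158, -584220).
So ∂z/∂x = −n_x/n_z = 0.13788 and ∂z/∂y = −n_y/n_z = 0.31009.
Gradient magnitude |∇z| = √(a² + b²) = √(0.01901 + 0.09615) = 0.33936.
True dip = arctan(0.33936) = 18.7°, dipping toward SSW (azimuth ≈ 204°).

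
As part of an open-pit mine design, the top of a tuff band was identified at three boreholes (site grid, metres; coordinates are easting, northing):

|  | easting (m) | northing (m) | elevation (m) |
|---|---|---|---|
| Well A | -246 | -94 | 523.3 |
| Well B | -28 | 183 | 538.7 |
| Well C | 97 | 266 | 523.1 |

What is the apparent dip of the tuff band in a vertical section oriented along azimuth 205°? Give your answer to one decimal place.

8.5°

Two edge vectors: Well A→Well B = (218, 277, 15.4), Well A→Well C = (343, 360, -0.2).
Normal n = (Well A→Well B) × (Well A→Well C) = (-5599.4, 5325.8, -16531).
So ∂z/∂easting = −n_x/n_z = −0.33872 and ∂z/∂northing = −n_y/n_z = 0.32217.
Unit vector along 205° is (sin 205°, cos 205°) = (-0.4226, -0.9063).
Slope in that direction = a·(-0.4226) + b·(-0.9063) = −0.14884.
Apparent dip = arctan|0.14884| = 8.5° (true dip is 25.1°, so apparent ≤ true as expected).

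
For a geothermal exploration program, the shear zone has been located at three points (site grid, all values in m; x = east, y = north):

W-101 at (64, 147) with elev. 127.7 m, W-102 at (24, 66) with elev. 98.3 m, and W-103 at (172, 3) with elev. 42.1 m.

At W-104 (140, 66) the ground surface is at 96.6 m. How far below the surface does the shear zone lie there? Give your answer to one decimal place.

Two edge vectors: W-101→W-102 = (-40, -81, -29.4), W-101→W-103 = (108, -144, -85.6).
Normal n = (W-101→W-102) × (W-101→W-103) = (2700, -6599.2, 14508).
So ∂z/∂x = −n_x/n_z = −0.18610 and ∂z/∂y = −n_y/n_z = 0.45487.
Intercept c from W-101: 127.7 + 11.91 − 66.87 = 72.75.
At (140, 66): z_contact = −26.05 + 30.02 + 72.75 = 76.71 m.
Depth below ground = 96.6 − 76.71 = 19.9 m.

19.9 m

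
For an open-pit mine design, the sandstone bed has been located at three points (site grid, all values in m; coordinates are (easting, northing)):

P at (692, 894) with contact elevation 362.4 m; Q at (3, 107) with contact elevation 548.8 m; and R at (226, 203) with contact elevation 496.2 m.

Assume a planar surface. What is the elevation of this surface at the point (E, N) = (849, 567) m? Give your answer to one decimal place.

344.6 m

Two edge vectors: P→Q = (-689, -787, 186.4), P→R = (-466, -691, 133.8).
Normal n = (P→Q) × (P→R) = (23501.8, 5325.8, 109357).
So ∂z/∂E = −n_x/n_z = −0.21491 and ∂z/∂N = −n_y/n_z = −0.04870.
Intercept c from P: 362.4 + 148.72 + 43.54 = 554.66.
At (849, 567): z = −182.5 − 27.6 + 554.66 = 344.6 m.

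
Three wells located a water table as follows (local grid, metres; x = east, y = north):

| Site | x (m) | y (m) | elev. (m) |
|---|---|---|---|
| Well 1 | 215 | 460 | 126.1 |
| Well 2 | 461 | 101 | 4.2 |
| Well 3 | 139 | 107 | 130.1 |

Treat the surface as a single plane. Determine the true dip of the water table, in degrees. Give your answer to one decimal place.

Let the plane be z = a·x + b·y + c.
Well 2−Well 1: 246a − 359b = −121.9;  Well 3−Well 1: −76a − 353b = 4.
Solving gives a = −0.38964, b = 0.07256.
Gradient magnitude |∇z| = √(a² + b²) = √(0.15182 + 0.00526) = 0.39634.
True dip = arctan(0.39634) = 21.6°, dipping toward E (azimuth ≈ 101°).

21.6°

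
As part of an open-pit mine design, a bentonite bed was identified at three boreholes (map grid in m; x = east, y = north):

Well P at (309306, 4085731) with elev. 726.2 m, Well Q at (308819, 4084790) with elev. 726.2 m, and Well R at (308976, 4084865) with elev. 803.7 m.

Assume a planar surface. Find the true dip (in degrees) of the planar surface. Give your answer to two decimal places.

Two edge vectors: Well P→Well Q = (-487, -941, 0), Well P→Well R = (-330, -866, 77.5).
Normal n = (Well P→Well Q) × (Well P→Well R) = (-72927.5, 37742.5, 111212).
So ∂z/∂x = −n_x/n_z = 0.65575 and ∂z/∂y = −n_y/n_z = −0.33937.
Gradient magnitude |∇z| = √(a² + b²) = √(0.43001 + 0.11517) = 0.73837.
True dip = arctan(0.73837) = 36.44°, dipping toward WNW (azimuth ≈ 297°).

36.44°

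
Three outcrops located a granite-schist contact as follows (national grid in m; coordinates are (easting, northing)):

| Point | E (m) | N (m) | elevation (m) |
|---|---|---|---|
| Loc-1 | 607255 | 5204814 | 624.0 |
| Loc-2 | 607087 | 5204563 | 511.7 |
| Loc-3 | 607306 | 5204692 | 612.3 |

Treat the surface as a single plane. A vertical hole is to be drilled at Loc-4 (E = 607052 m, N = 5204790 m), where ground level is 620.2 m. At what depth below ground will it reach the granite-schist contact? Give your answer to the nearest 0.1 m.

Let the plane be z = a·E + b·N + c.
Loc-2−Loc-1: −168a − 251b = −112.3;  Loc-3−Loc-1: 51a − 122b = −11.7.
Solving gives a = 0.323269364, b = 0.231038832.
Then c = 624 − a·607255 − b·5204814 = −1398197.09.
At (607052, 5204790): z_contact = 196241.31 + 1202508.60 − 1398197.09 = 552.83 m.
Depth below ground = 620.2 − 552.83 = 67.4 m.

67.4 m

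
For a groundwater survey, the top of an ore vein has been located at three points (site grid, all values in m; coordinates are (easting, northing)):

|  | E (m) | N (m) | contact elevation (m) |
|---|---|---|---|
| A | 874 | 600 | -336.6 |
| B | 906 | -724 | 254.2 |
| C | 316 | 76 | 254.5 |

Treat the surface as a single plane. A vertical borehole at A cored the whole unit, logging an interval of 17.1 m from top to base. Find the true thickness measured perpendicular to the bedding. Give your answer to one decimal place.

13.5 m

Let the plane be z = a·E + b·N + c.
B−A: 32a − 1324b = 590.8;  C−A: −558a − 524b = 591.1.
Solving gives a = −0.62607, b = −0.46136.
|∇z| = √(a²+b²) = 0.77770, so dip δ = arctan(0.77770) = 37.87°.
True thickness = vertical thickness × cos δ = 17.1 × cos 37.87° = 13.5 m.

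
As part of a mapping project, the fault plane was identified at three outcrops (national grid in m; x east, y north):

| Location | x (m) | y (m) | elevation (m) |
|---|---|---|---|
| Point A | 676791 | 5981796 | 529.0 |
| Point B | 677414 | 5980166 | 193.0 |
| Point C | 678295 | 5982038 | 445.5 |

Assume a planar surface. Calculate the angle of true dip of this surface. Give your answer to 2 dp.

10.93°

Let the plane be z = a·x + b·y + c.
Point B−Point A: 623a − 1630b = −336;  Point C−Point A: 1504a + 242b = −83.5.
Solving gives a = −0.08355, b = 0.17420.
Gradient magnitude |∇z| = √(a² + b²) = √(0.00698 + 0.03035) = 0.19320.
True dip = arctan(0.19320) = 10.93°, dipping toward SSE (azimuth ≈ 154°).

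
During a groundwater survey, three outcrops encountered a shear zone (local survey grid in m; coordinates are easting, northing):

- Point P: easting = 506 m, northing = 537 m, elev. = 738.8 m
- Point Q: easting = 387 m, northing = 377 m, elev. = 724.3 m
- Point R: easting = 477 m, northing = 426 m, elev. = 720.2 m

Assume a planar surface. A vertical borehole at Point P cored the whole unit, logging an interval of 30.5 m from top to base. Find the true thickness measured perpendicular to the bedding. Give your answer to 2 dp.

29.50 m

Two edge vectors: Point P→Point Q = (-119, -160, -14.5), Point P→Point R = (-29, -111, -18.6).
Normal n = (Point P→Point Q) × (Point P→Point R) = (1366.5, -1792.9, 8569).
So ∂z/∂easting = −n_x/n_z = −0.15947 and ∂z/∂northing = −n_y/n_z = 0.20923.
|∇z| = √(a²+b²) = 0.26307, so dip δ = arctan(0.26307) = 14.74°.
True thickness = vertical thickness × cos δ = 30.5 × cos 14.74° = 29.50 m.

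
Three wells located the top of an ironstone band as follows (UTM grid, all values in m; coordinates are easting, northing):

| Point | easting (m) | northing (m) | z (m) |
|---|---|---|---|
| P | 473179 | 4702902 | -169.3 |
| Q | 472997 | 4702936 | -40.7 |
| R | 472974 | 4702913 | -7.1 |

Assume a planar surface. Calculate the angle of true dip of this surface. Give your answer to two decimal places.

46.17°

Two edge vectors: P→Q = (-182, 34, 128.6), P→R = (-205, 11, 162.2).
Normal n = (P→Q) × (P→R) = (4100.2, 3157.4, 4968).
So ∂z/∂easting = −n_x/n_z = −0.82532 and ∂z/∂northing = −n_y/n_z = −0.63555.
Gradient magnitude |∇z| = √(a² + b²) = √(0.68116 + 0.40392) = 1.04167.
True dip = arctan(1.04167) = 46.17°, dipping toward NE (azimuth ≈ 052°).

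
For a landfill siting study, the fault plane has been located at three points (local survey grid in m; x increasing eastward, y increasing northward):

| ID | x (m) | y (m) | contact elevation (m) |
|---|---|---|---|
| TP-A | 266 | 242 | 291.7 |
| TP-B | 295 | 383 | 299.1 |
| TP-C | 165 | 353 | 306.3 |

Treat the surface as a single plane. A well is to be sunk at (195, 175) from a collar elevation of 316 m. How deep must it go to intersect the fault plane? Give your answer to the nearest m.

24 m

Two edge vectors: TP-A→TP-B = (29, 141, 7.4), TP-A→TP-C = (-101, 111, 14.6).
Normal n = (TP-A→TP-B) × (TP-A→TP-C) = (1237.2, -1170.8, 17460).
So ∂z/∂x = −n_x/n_z = −0.07086 and ∂z/∂y = −n_y/n_z = 0.06706.
Intercept c from TP-A: 291.7 + 18.85 − 16.23 = 294.32.
At (195, 175): z_contact = −13.8 + 11.7 + 294.32 = 292.2 m.
Depth below ground = 316 − 292.2 = 24 m.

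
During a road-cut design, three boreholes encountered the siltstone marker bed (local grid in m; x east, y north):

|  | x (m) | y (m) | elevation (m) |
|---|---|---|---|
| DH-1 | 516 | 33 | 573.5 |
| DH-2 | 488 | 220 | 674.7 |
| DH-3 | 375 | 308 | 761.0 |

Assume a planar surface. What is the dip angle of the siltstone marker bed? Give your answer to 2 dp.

Let the plane be z = a·x + b·y + c.
DH-2−DH-1: −28a + 187b = 101.2;  DH-3−DH-1: −141a + 275b = 187.5.
Solving gives a = −0.38745, b = 0.48316.
Gradient magnitude |∇z| = √(a² + b²) = √(0.15012 + 0.23345) = 0.61932.
True dip = arctan(0.61932) = 31.77°, dipping toward SE (azimuth ≈ 141°).

31.77°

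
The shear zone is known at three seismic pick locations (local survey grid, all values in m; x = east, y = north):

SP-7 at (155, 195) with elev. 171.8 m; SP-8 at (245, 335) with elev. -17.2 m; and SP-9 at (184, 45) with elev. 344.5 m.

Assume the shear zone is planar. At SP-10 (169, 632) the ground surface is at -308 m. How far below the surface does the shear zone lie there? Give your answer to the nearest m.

Two edge vectors: SP-7→SP-8 = (90, 140, -189), SP-7→SP-9 = (29, -150, 172.7).
Normal n = (SP-7→SP-8) × (SP-7→SP-9) = (-4172, -21024, -17560).
So ∂z/∂x = −n_x/n_z = −0.23759 and ∂z/∂y = −n_y/n_z = −1.19727.
Intercept c from SP-7: 171.8 + 36.83 + 233.47 = 442.09.
At (169, 632): z_contact = −40.2 − 756.7 + 442.09 = -354.7 m.
Depth below ground = -308 − (-354.7) = 47 m.

47 m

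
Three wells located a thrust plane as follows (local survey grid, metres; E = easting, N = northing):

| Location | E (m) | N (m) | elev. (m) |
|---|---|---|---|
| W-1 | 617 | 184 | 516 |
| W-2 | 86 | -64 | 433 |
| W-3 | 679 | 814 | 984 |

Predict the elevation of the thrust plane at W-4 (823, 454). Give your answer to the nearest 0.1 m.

Two edge vectors: W-1→W-2 = (-531, -248, -83), W-1→W-3 = (62, 630, 468).
Normal n = (W-1→W-2) × (W-1→W-3) = (-63774, 243362, -319154).
So ∂z/∂E = −n_x/n_z = −0.19982 and ∂z/∂N = −n_y/n_z = 0.76252.
Intercept c from W-1: 516 + 123.29 − 140.30 = 498.99.
At (823, 454): z = −164.5 + 346.2 + 498.99 = 680.7 m.

680.7 m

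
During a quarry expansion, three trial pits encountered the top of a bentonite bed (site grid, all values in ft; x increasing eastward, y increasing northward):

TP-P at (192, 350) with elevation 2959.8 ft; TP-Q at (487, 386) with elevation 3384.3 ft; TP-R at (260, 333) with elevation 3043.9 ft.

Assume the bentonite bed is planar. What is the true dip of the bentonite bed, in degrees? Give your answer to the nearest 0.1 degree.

Two edge vectors: TP-P→TP-Q = (295, 36, 424.5), TP-P→TP-R = (68, -17, 84.1).
Normal n = (TP-P→TP-Q) × (TP-P→TP-R) = (10244.1, 4056.5, -7463).
So ∂z/∂x = −n_x/n_z = 1.37265 and ∂z/∂y = −n_y/n_z = 0.54355.
Gradient magnitude |∇z| = √(a² + b²) = √(1.88417 + 0.29544) = 1.47635.
True dip = arctan(1.47635) = 55.9°, dipping toward WSW (azimuth ≈ 248°).

55.9°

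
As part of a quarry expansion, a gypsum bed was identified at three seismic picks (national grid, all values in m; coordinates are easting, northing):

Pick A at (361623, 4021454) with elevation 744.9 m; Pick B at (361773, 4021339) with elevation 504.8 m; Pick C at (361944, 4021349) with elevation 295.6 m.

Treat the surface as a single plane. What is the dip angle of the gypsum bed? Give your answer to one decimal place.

53.1°

Two edge vectors: Pick A→Pick B = (150, -115, -240.1), Pick A→Pick C = (321, -105, -449.3).
Normal n = (Pick A→Pick B) × (Pick A→Pick C) = (26459, -9677.1, 21165).
So ∂z/∂easting = −n_x/n_z = −1.25013 and ∂z/∂northing = −n_y/n_z = 0.45722.
Gradient magnitude |∇z| = √(a² + b²) = √(1.56282 + 0.20905) = 1.33112.
True dip = arctan(1.33112) = 53.1°, dipping toward ESE (azimuth ≈ 110°).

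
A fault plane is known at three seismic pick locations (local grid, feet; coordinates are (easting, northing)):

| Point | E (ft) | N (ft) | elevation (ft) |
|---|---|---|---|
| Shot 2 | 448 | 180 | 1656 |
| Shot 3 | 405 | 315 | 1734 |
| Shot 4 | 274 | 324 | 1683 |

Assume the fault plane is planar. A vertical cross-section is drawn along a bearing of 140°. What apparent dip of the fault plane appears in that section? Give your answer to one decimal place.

15.0°

Let the plane be z = a·E + b·N + c.
Shot 3−Shot 2: −43a + 135b = 78;  Shot 4−Shot 2: −174a + 144b = 27.
Solving gives a = 0.43861, b = 0.71748.
Unit vector along 140° is (sin 140°, cos 140°) = (0.6428, -0.7660).
Slope in that direction = a·(0.6428) + b·(-0.7660) = −0.26769.
Apparent dip = arctan|0.26769| = 15.0° (true dip is 40.1°, so apparent ≤ true as expected).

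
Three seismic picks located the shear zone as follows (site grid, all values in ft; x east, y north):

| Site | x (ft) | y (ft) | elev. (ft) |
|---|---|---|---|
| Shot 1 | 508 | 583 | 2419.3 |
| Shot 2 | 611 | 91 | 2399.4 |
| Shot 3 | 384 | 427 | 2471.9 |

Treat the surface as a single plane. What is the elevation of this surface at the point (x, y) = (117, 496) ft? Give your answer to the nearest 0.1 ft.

2569.7 ft

Two edge vectors: Shot 1→Shot 2 = (103, -492, -19.9), Shot 1→Shot 3 = (-124, -156, 52.6).
Normal n = (Shot 1→Shot 2) × (Shot 1→Shot 3) = (-28983.6, -2950.2, -77076).
So ∂z/∂x = −n_x/n_z = −0.37604 and ∂z/∂y = −n_y/n_z = −0.03828.
Intercept c from Shot 1: 2419.3 + 191.03 + 22.32 = 2632.64.
At (117, 496): z = −44.0 − 19.0 + 2632.64 = 2569.7 ft.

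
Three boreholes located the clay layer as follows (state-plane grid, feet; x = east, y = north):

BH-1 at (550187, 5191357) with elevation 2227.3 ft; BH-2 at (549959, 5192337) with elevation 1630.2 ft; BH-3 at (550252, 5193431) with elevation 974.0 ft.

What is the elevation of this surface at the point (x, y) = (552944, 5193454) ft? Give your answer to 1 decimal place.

Let the plane be z = a·x + b·y + c.
BH-2−BH-1: −228a + 980b = −597.1;  BH-3−BH-1: 65a + 2074b = −1253.3.
Solving gives a = 0.018918989, b = −0.604884153.
Then c = 2227.3 − a·550187 − b·5191357 = 3131987.90.
At (552944, 5193454): z = 10461.1 − 3141438.0 + 3131987.90 = 1011.0 ft.

1011.0 ft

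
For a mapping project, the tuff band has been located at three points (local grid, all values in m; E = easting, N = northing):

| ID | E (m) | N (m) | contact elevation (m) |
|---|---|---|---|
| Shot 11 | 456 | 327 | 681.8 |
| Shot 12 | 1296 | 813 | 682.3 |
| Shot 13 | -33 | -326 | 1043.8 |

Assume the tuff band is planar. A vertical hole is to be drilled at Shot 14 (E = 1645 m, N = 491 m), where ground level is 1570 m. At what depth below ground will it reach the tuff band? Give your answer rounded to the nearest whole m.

Two edge vectors: Shot 11→Shot 12 = (840, 486, 0.5), Shot 11→Shot 13 = (-489, -653, 362).
Normal n = (Shot 11→Shot 12) × (Shot 11→Shot 13) = (176258.5, -304324.5, -310866).
So ∂z/∂E = −n_x/n_z = 0.56699 and ∂z/∂N = −n_y/n_z = −0.97896.
Intercept c from Shot 11: 681.8 − 258.55 + 320.12 = 743.37.
At (1645, 491): z_contact = 932.7 − 480.7 + 743.37 = 1195.4 m.
Depth below ground = 1570 − 1195.4 = 375 m.

375 m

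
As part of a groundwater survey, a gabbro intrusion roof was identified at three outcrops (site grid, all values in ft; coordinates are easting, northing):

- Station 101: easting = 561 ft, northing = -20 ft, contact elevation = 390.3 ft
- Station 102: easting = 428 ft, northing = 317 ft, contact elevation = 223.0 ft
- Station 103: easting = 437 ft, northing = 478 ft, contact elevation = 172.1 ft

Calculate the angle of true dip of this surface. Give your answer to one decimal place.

27.7°

Two edge vectors: Station 101→Station 102 = (-133, 337, -167.3), Station 101→Station 103 = (-124, 498, -218.2).
Normal n = (Station 101→Station 102) × (Station 101→Station 103) = (9782, -8275.4, -24446).
So ∂z/∂easting = −n_x/n_z = 0.40015 and ∂z/∂northing = −n_y/n_z = −0.33852.
Gradient magnitude |∇z| = √(a² + b²) = √(0.16012 + 0.11459) = 0.52413.
True dip = arctan(0.52413) = 27.7°, dipping toward NW (azimuth ≈ 310°).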